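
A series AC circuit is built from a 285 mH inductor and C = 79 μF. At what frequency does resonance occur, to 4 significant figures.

33.54 Hz

ω₀ = 1/√(LC) = 1/√(0.285 × 7.9e-05) = 210.7 rad/s
f₀ = ω₀/(2π) = 33.54 Hz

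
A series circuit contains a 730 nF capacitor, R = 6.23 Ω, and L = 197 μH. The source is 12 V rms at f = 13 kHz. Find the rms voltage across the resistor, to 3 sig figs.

11.9 V

ω = 2πf = 81680 rad/s
X_L = ωL = 16.1 Ω
X_C = 1/(ωC) = 16.8 Ω
Net reactance X = X_L − X_C = -0.680 Ω
Z = 6.23 − j0.680 Ω
|Z| = √(6.23² + 0.680²) = 6.27 Ω
I = V/|Z| = 1.91 A
V_R = I·|Z_R| = 1.91 × 6.23 = 11.9 V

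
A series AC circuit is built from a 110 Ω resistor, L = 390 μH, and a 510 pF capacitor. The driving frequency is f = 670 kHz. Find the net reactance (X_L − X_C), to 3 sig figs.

ω = 2πf = 4.21e+06 rad/s
X_L = ωL = 1640 Ω
X_C = 1/(ωC) = 466 Ω
X = 1640 − 466 = 1180 Ω

1180 Ω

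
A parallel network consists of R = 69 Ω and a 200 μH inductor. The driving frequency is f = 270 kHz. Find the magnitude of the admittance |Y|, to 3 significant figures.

14.8 mS

ω = 2πf = 1.696e+06 rad/s
X_L = ωL = 339 Ω
Parallel: admittances add. Y = 1/R + 1/(jωL)
Y = (0.0145 − j0.00295) S
|Y| = 0.0148 S → |Z| = 1/|Y| = 67.6 Ω, ∠Z = −∠Y = 11.5°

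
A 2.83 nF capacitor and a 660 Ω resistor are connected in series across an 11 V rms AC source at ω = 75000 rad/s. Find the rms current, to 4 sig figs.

2.312 mA

X_C = 1/(ωC) = 4711 Ω
Z = 660.0 − j4711 Ω
|Z| = √(660.0² + 4711²) = 4757 Ω
I = V/|Z| = 11/4757 = 2.312 mA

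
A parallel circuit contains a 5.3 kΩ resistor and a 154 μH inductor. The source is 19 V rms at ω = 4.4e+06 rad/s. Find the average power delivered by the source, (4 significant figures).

X_L = ωL = 677.6 Ω
Parallel: admittances add. Y = 1/R + 1/(jωL)
Y = (0.0001887 − j0.001476) S
|Y| = 0.001488 S → |Z| = 1/|Y| = 672.1 Ω, ∠Z = −∠Y = 82.71°
I = V/|Z| = 28.27 mA
P = VI cos φ = 19 × 0.02827 × cos(82.71°) = 68.11 mW

68.11 mW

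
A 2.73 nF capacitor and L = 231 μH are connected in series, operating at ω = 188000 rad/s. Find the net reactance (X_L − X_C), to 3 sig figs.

-1900 Ω

X_L = ωL = 43.4 Ω
X_C = 1/(ωC) = 1950 Ω
X = 43.4 − 1950 = -1900 Ω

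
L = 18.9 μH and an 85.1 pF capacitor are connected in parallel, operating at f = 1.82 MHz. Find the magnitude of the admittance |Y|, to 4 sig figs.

ω = 2πf = 1.144e+07 rad/s
X_L = ωL = 216.1 Ω
X_C = 1/(ωC) = 1028 Ω
Parallel: admittances add. Y = 1/(jωL) + jωC
Y = (0 − j0.003654) S
|Y| = 0.003654 S → |Z| = 1/|Y| = 273.7 Ω, ∠Z = −∠Y = 90.00°

3.654 mS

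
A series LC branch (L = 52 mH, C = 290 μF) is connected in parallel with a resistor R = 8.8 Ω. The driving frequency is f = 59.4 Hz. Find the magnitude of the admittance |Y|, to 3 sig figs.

ω = 2πf = 373.2 rad/s
X_L = ωL = 19.4 Ω
X_C = 1/(ωC) = 9.24 Ω
Branch 1: Z₁ = R = 8.80 Ω
Branch 2 (series LC): Z₂ = j(X_L − X_C) = j10.2 Ω
Parallel: Z = Z₁Z₂/(Z₁+Z₂), |Z| = 6.65 Ω, ∠Z = 40.9°
|Y| = 1/|Z| = 150 mS

150 mS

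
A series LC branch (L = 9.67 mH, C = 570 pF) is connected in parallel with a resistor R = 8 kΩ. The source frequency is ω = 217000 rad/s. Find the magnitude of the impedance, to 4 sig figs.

4793 Ω

X_L = ωL = 2098 Ω
X_C = 1/(ωC) = 8085 Ω
Branch 1: Z₁ = R = 8000 Ω
Branch 2 (series LC): Z₂ = j(X_L − X_C) = −j5986 Ω
Parallel: Z = Z₁Z₂/(Z₁+Z₂), |Z| = 4793 Ω, ∠Z = -53.19°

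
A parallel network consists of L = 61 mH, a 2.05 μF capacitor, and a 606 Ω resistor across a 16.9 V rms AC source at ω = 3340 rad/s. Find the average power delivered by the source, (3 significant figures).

471 mW

X_L = ωL = 204 Ω
X_C = 1/(ωC) = 146 Ω
Parallel: admittances add. Y = 1/R + 1/(jωL) + jωC
Y = (0.00165 + j0.00194) S
|Y| = 0.00255 S → |Z| = 1/|Y| = 393 Ω, ∠Z = −∠Y = -49.6°
I = V/|Z| = 43.0 mA
P = VI cos φ = 16.9 × 0.0430 × cos(-49.6°) = 471 mW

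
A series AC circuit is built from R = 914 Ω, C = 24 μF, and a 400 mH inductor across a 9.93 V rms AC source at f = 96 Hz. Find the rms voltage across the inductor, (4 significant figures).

ω = 2πf = 603.2 rad/s
X_L = ωL = 241.3 Ω
X_C = 1/(ωC) = 69.08 Ω
Net reactance X = X_L − X_C = 172.2 Ω
Z = 914.0 + j172.2 Ω
|Z| = √(914.0² + 172.2²) = 930.1 Ω
I = V/|Z| = 10.68 mA
V_L = I·|Z_L| = 0.01068 × 241.3 = 2.576 V

2.576 V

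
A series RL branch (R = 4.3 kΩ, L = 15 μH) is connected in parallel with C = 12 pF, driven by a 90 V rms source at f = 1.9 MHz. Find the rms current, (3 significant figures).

24.1 mA

ω = 2πf = 1.194e+07 rad/s
X_L = ωL = 179 Ω
X_C = 1/(ωC) = 6980 Ω
Branch 1 (R+jX_L): Z₁ = 4300 + j179 Ω, |Z₁| = 4300 Ω
Branch 2 (−jX_C): Z₂ = −j6980 Ω
Parallel: Z = Z₁Z₂/(Z₁+Z₂), |Z| = 3730 Ω, ∠Z = -29.9°
I = V/|Z| = 90/3730 = 24.1 mA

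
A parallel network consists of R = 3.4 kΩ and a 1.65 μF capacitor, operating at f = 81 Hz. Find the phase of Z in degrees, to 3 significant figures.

-70.7°

ω = 2πf = 508.9 rad/s
X_C = 1/(ωC) = 1190 Ω
Parallel: admittances add. Y = 1/R + jωC
Y = (0.000294 + j0.000840) S
|Y| = 0.000890 S → |Z| = 1/|Y| = 1120 Ω, ∠Z = −∠Y = -70.7°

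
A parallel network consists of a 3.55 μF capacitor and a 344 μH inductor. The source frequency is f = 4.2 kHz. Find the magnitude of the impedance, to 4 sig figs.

60.70 Ω

ω = 2πf = 26390 rad/s
X_L = ωL = 9.078 Ω
X_C = 1/(ωC) = 10.67 Ω
Parallel: admittances add. Y = 1/(jωL) + jωC
Y = (0 − j0.01647) S
|Y| = 0.01647 S → |Z| = 1/|Y| = 60.70 Ω, ∠Z = −∠Y = 90.00°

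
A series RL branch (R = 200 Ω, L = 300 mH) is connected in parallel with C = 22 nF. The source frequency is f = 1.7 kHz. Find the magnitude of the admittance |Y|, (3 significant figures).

ω = 2πf = 10680 rad/s
X_L = ωL = 3200 Ω
X_C = 1/(ωC) = 4260 Ω
Branch 1 (R+jX_L): Z₁ = 200 + j3200 Ω, |Z₁| = 3210 Ω
Branch 2 (−jX_C): Z₂ = −j4260 Ω
Parallel: Z = Z₁Z₂/(Z₁+Z₂), |Z| = 12800 Ω, ∠Z = 75.7°
|Y| = 1/|Z| = 78.3 μS

78.3 μS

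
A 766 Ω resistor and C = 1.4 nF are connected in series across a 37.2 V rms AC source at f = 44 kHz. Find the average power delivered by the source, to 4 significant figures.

146.0 mW

ω = 2πf = 276500 rad/s
X_C = 1/(ωC) = 2584 Ω
Z = 766.0 − j2584 Ω
|Z| = √(766.0² + 2584²) = 2695 Ω
∠Z = arctan(-2584/766.0) = -73.49°
I = V/|Z| = 13.80 mA
P = VI cos φ = 37.2 × 0.01380 × cos(-73.49°) = 146.0 mW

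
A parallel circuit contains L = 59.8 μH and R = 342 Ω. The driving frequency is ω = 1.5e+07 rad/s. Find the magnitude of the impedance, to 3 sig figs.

320 Ω

X_L = ωL = 897 Ω
Parallel: admittances add. Y = 1/R + 1/(jωL)
Y = (0.00292 − j0.00111) S
|Y| = 0.00313 S → |Z| = 1/|Y| = 320 Ω, ∠Z = −∠Y = 20.9°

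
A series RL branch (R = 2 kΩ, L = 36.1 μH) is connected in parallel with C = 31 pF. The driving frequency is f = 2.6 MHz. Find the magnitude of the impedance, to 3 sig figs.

1690 Ω

ω = 2πf = 1.634e+07 rad/s
X_L = ωL = 590 Ω
X_C = 1/(ωC) = 1970 Ω
Branch 1 (R+jX_L): Z₁ = 2000 + j590 Ω, |Z₁| = 2090 Ω
Branch 2 (−jX_C): Z₂ = −j1970 Ω
Parallel: Z = Z₁Z₂/(Z₁+Z₂), |Z| = 1690 Ω, ∠Z = -38.9°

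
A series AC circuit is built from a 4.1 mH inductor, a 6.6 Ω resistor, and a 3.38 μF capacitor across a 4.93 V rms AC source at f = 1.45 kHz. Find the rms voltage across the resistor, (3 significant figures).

ω = 2πf = 9111 rad/s
X_L = ωL = 37.4 Ω
X_C = 1/(ωC) = 32.5 Ω
Net reactance X = X_L − X_C = 4.88 Ω
Z = 6.60 + j4.88 Ω
|Z| = √(6.60² + 4.88²) = 8.21 Ω
I = V/|Z| = 601 mA
V_R = I·|Z_R| = 0.601 × 6.60 = 3.96 V

3.96 V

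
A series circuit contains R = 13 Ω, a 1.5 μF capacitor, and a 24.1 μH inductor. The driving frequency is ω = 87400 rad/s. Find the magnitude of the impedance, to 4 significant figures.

14.12 Ω

X_L = ωL = 2.106 Ω
X_C = 1/(ωC) = 7.628 Ω
Net reactance X = X_L − X_C = -5.521 Ω
Z = 13.00 − j5.521 Ω
|Z| = √(13.00² + 5.521²) = 14.12 Ω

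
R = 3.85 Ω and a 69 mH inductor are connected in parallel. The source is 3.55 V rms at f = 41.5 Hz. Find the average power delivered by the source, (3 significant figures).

3.27 W

ω = 2πf = 260.8 rad/s
X_L = ωL = 18.0 Ω
Parallel: admittances add. Y = 1/R + 1/(jωL)
Y = (0.260 − j0.0556) S
|Y| = 0.266 S → |Z| = 1/|Y| = 3.76 Ω, ∠Z = −∠Y = 12.1°
I = V/|Z| = 943 mA
P = VI cos φ = 3.55 × 0.943 × cos(12.1°) = 3.27 W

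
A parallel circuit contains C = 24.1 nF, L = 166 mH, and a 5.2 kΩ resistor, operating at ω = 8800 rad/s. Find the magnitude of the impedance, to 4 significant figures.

1960 Ω

X_L = ωL = 1461 Ω
X_C = 1/(ωC) = 4715 Ω
Parallel: admittances add. Y = 1/R + 1/(jωL) + jωC
Y = (0.0001923 − j0.0004725) S
|Y| = 0.0005101 S → |Z| = 1/|Y| = 1960 Ω, ∠Z = −∠Y = 67.85°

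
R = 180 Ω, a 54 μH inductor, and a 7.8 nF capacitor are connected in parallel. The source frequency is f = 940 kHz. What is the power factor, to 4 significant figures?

0.1283

ω = 2πf = 5.906e+06 rad/s
X_L = ωL = 318.9 Ω
X_C = 1/(ωC) = 21.71 Ω
Parallel: admittances add. Y = 1/R + 1/(jωL) + jωC
Y = (0.005556 + j0.04293) S
|Y| = 0.04329 S → |Z| = 1/|Y| = 23.10 Ω, ∠Z = −∠Y = -82.63°
cos φ = cos(-82.63°) = 0.1283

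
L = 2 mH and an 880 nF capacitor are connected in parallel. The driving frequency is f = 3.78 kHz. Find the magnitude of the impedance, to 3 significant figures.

6590 Ω

ω = 2πf = 23750 rad/s
X_L = ωL = 47.5 Ω
X_C = 1/(ωC) = 47.8 Ω
Parallel: admittances add. Y = 1/(jωL) + jωC
Y = (0 − j0.000152) S
|Y| = 0.000152 S → |Z| = 1/|Y| = 6590 Ω, ∠Z = −∠Y = 90.0°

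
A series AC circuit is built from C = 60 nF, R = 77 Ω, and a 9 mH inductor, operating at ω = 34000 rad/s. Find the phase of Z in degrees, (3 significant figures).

-67.3°

X_L = ωL = 306 Ω
X_C = 1/(ωC) = 490 Ω
Net reactance X = X_L − X_C = -184 Ω
Z = 77.0 − j184 Ω
|Z| = √(77.0² + 184²) = 200 Ω
∠Z = arctan(-184/77.0) = -67.3°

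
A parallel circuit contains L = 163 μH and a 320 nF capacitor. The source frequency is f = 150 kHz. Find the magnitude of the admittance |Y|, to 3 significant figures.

295 mS

ω = 2πf = 942500 rad/s
X_L = ωL = 154 Ω
X_C = 1/(ωC) = 3.32 Ω
Parallel: admittances add. Y = 1/(jωL) + jωC
Y = (0 + j0.295) S
|Y| = 0.295 S → |Z| = 1/|Y| = 3.39 Ω, ∠Z = −∠Y = -90.0°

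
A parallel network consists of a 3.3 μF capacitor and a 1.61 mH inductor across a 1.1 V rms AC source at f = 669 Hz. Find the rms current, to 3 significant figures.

ω = 2πf = 4203 rad/s
X_L = ωL = 6.77 Ω
X_C = 1/(ωC) = 72.1 Ω
Parallel: admittances add. Y = 1/(jωL) + jωC
Y = (0 − j0.134) S
|Y| = 0.134 S → |Z| = 1/|Y| = 7.47 Ω, ∠Z = −∠Y = 90.0°
I = V/|Z| = 1.1/7.47 = 147 mA

147 mA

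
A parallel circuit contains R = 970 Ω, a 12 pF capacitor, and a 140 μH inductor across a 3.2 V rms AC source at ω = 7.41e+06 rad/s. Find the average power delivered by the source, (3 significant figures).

10.6 mW

X_L = ωL = 1040 Ω
X_C = 1/(ωC) = 11200 Ω
Parallel: admittances add. Y = 1/R + 1/(jωL) + jωC
Y = (0.00103 − j0.000875) S
|Y| = 0.00135 S → |Z| = 1/|Y| = 740 Ω, ∠Z = −∠Y = 40.3°
I = V/|Z| = 4.33 mA
P = VI cos φ = 3.2 × 0.00433 × cos(40.3°) = 10.6 mW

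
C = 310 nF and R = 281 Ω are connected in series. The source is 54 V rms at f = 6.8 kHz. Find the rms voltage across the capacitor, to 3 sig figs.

14.0 V

ω = 2πf = 42730 rad/s
X_C = 1/(ωC) = 75.5 Ω
Z = 281 − j75.5 Ω
|Z| = √(281² + 75.5²) = 291 Ω
I = V/|Z| = 186 mA
V_C = I·|Z_C| = 0.186 × 75.5 = 14.0 V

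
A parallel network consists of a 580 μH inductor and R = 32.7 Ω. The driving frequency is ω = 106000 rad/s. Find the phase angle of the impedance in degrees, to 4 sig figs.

X_L = ωL = 61.48 Ω
Parallel: admittances add. Y = 1/R + 1/(jωL)
Y = (0.03058 − j0.01627) S
|Y| = 0.03464 S → |Z| = 1/|Y| = 28.87 Ω, ∠Z = −∠Y = 28.01°

28.01°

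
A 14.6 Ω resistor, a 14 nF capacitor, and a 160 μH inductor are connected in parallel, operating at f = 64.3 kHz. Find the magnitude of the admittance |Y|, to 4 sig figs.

69.19 mS

ω = 2πf = 404000 rad/s
X_L = ωL = 64.64 Ω
X_C = 1/(ωC) = 176.8 Ω
Parallel: admittances add. Y = 1/R + 1/(jωL) + jωC
Y = (0.06849 − j0.009814) S
|Y| = 0.06919 S → |Z| = 1/|Y| = 14.45 Ω, ∠Z = −∠Y = 8.154°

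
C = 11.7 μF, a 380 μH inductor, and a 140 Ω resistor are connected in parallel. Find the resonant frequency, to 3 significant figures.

2.39 kHz

ω₀ = 1/√(LC) = 1/√(0.00038 × 1.17e-05) = 15000 rad/s
f₀ = ω₀/(2π) = 2.39 kHz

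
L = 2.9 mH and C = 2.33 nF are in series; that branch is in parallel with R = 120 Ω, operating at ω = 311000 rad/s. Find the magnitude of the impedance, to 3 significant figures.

116 Ω

X_L = ωL = 902 Ω
X_C = 1/(ωC) = 1380 Ω
Branch 1: Z₁ = R = 120 Ω
Branch 2 (series LC): Z₂ = j(X_L − X_C) = −j478 Ω
Parallel: Z = Z₁Z₂/(Z₁+Z₂), |Z| = 116 Ω, ∠Z = -14.1°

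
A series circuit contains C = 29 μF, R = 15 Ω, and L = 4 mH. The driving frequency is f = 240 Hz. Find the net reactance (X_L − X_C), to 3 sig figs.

ω = 2πf = 1508 rad/s
X_L = ωL = 6.03 Ω
X_C = 1/(ωC) = 22.9 Ω
X = 6.03 − 22.9 = -16.8 Ω

-16.8 Ω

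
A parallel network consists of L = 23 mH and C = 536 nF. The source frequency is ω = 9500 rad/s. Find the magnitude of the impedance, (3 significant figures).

X_L = ωL = 218 Ω
X_C = 1/(ωC) = 196 Ω
Parallel: admittances add. Y = 1/(jωL) + jωC
Y = (0 + j0.000515) S
|Y| = 0.000515 S → |Z| = 1/|Y| = 1940 Ω, ∠Z = −∠Y = -90.0°

1940 Ω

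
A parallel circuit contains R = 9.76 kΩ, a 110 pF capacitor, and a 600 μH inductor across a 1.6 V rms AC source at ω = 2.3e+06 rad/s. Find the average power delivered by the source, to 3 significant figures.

262 μW

X_L = ωL = 1380 Ω
X_C = 1/(ωC) = 3950 Ω
Parallel: admittances add. Y = 1/R + 1/(jωL) + jωC
Y = (0.000102 − j0.000472) S
|Y| = 0.000483 S → |Z| = 1/|Y| = 2070 Ω, ∠Z = −∠Y = 77.7°
I = V/|Z| = 772 μA
P = VI cos φ = 1.6 × 0.000772 × cos(77.7°) = 262 μW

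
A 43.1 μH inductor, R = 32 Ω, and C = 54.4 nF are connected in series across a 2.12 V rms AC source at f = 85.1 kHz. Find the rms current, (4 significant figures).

62.45 mA

ω = 2πf = 534700 rad/s
X_L = ωL = 23.05 Ω
X_C = 1/(ωC) = 34.38 Ω
Net reactance X = X_L − X_C = -11.33 Ω
Z = 32.00 − j11.33 Ω
|Z| = √(32.00² + 11.33²) = 33.95 Ω
I = V/|Z| = 2.12/33.95 = 62.45 mA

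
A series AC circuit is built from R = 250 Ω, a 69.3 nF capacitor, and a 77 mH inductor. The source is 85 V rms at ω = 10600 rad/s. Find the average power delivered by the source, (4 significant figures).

5.022 W

X_L = ωL = 816.2 Ω
X_C = 1/(ωC) = 1361 Ω
Net reactance X = X_L − X_C = -545.1 Ω
Z = 250.0 − j545.1 Ω
|Z| = √(250.0² + 545.1²) = 599.7 Ω
∠Z = arctan(-545.1/250.0) = -65.36°
I = V/|Z| = 141.7 mA
P = VI cos φ = 85 × 0.1417 × cos(-65.36°) = 5.022 W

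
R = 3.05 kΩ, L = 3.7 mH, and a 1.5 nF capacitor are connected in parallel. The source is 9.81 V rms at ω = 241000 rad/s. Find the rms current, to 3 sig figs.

8.12 mA

X_L = ωL = 892 Ω
X_C = 1/(ωC) = 2770 Ω
Parallel: admittances add. Y = 1/R + 1/(jωL) + jωC
Y = (0.000328 − j0.000760) S
|Y| = 0.000828 S → |Z| = 1/|Y| = 1210 Ω, ∠Z = −∠Y = 66.7°
I = V/|Z| = 9.81/1210 = 8.12 mA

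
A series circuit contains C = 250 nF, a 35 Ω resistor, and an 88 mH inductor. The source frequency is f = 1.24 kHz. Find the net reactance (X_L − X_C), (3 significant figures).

172 Ω

ω = 2πf = 7791 rad/s
X_L = ωL = 686 Ω
X_C = 1/(ωC) = 513 Ω
X = 686 − 513 = 172 Ω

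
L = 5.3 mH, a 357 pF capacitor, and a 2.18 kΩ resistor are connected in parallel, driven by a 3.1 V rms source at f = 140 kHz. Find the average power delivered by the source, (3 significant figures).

ω = 2πf = 879600 rad/s
X_L = ωL = 4660 Ω
X_C = 1/(ωC) = 3180 Ω
Parallel: admittances add. Y = 1/R + 1/(jωL) + jωC
Y = (0.000459 + j9.95e-05) S
|Y| = 0.000469 S → |Z| = 1/|Y| = 2130 Ω, ∠Z = −∠Y = -12.2°
I = V/|Z| = 1.46 mA
P = VI cos φ = 3.1 × 0.00146 × cos(-12.2°) = 4.41 mW

4.41 mW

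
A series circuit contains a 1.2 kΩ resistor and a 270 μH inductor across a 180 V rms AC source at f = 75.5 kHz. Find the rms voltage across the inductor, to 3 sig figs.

19.1 V

ω = 2πf = 474400 rad/s
X_L = ωL = 128 Ω
Z = 1200 + j128 Ω
|Z| = √(1200² + 128²) = 1210 Ω
I = V/|Z| = 149 mA
V_L = I·|Z_L| = 0.149 × 128 = 19.1 V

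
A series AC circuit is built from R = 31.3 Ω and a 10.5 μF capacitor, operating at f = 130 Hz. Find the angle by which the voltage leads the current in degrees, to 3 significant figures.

ω = 2πf = 816.8 rad/s
X_C = 1/(ωC) = 117 Ω
Z = 31.3 − j117 Ω
|Z| = √(31.3² + 117²) = 121 Ω
∠Z = arctan(-117/31.3) = -75.0°

-75.0°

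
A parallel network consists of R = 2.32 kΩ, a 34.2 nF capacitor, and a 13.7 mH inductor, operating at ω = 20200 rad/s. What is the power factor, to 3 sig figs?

X_L = ωL = 277 Ω
X_C = 1/(ωC) = 1450 Ω
Parallel: admittances add. Y = 1/R + 1/(jωL) + jωC
Y = (0.000431 − j0.00292) S
|Y| = 0.00295 S → |Z| = 1/|Y| = 338 Ω, ∠Z = −∠Y = 81.6°
cos φ = cos(81.6°) = 0.146

0.146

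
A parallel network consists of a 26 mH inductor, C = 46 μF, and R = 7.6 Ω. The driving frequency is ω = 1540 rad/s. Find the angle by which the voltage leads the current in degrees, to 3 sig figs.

X_L = ωL = 40.0 Ω
X_C = 1/(ωC) = 14.1 Ω
Parallel: admittances add. Y = 1/R + 1/(jωL) + jωC
Y = (0.132 + j0.0459) S
|Y| = 0.139 S → |Z| = 1/|Y| = 7.18 Ω, ∠Z = −∠Y = -19.2°

-19.2°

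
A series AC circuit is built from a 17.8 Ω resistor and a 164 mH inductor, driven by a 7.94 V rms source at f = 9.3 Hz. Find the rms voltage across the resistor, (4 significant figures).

ω = 2πf = 58.43 rad/s
X_L = ωL = 9.583 Ω
Z = 17.80 + j9.583 Ω
|Z| = √(17.80² + 9.583²) = 20.22 Ω
I = V/|Z| = 392.8 mA
V_R = I·|Z_R| = 0.3928 × 17.80 = 6.991 V

6.991 V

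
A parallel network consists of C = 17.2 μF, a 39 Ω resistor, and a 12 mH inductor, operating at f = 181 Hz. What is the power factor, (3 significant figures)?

ω = 2πf = 1137 rad/s
X_L = ωL = 13.6 Ω
X_C = 1/(ωC) = 51.1 Ω
Parallel: admittances add. Y = 1/R + 1/(jωL) + jωC
Y = (0.0256 − j0.0537) S
|Y| = 0.0595 S → |Z| = 1/|Y| = 16.8 Ω, ∠Z = −∠Y = 64.5°
cos φ = cos(64.5°) = 0.431

0.431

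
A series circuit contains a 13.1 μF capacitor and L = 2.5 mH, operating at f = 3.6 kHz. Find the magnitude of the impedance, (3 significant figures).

ω = 2πf = 22620 rad/s
X_L = ωL = 56.5 Ω
X_C = 1/(ωC) = 3.37 Ω
Net reactance X = X_L − X_C = 53.2 Ω
Z = j53.2 Ω
|Z| = √(0² + 53.2²) = 53.2 Ω

53.2 Ω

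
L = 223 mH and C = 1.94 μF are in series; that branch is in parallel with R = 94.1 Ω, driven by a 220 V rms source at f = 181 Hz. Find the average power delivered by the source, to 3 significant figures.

514 W

ω = 2πf = 1137 rad/s
X_L = ωL = 254 Ω
X_C = 1/(ωC) = 453 Ω
Branch 1: Z₁ = R = 94.1 Ω
Branch 2 (series LC): Z₂ = j(X_L − X_C) = −j200 Ω
Parallel: Z = Z₁Z₂/(Z₁+Z₂), |Z| = 85.1 Ω, ∠Z = -25.2°
I = V/|Z| = 2.58 A
P = VI cos φ = 220 × 2.58 × cos(-25.2°) = 514 W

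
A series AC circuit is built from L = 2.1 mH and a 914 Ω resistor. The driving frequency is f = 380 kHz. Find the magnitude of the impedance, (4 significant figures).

ω = 2πf = 2.388e+06 rad/s
X_L = ωL = 5014 Ω
Z = 914.0 + j5014 Ω
|Z| = √(914.0² + 5014²) = 5097 Ω

5097 Ω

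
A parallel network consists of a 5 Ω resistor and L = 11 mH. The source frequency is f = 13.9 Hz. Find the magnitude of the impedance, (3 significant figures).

0.943 Ω

ω = 2πf = 87.34 rad/s
X_L = ωL = 0.961 Ω
Parallel: admittances add. Y = 1/R + 1/(jωL)
Y = (0.200 − j1.04) S
|Y| = 1.06 S → |Z| = 1/|Y| = 0.943 Ω, ∠Z = −∠Y = 79.1°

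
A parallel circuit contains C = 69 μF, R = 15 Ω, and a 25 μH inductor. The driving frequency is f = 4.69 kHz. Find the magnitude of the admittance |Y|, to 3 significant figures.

ω = 2πf = 29470 rad/s
X_L = ωL = 0.737 Ω
X_C = 1/(ωC) = 0.492 Ω
Parallel: admittances add. Y = 1/R + 1/(jωL) + jωC
Y = (0.0667 + j0.676) S
|Y| = 0.679 S → |Z| = 1/|Y| = 1.47 Ω, ∠Z = −∠Y = -84.4°

679 mS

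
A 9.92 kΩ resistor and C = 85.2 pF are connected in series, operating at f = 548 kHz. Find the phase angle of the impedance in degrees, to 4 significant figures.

ω = 2πf = 3.443e+06 rad/s
X_C = 1/(ωC) = 3409 Ω
Z = 9920 − j3409 Ω
|Z| = √(9920² + 3409²) = 10490 Ω
∠Z = arctan(-3409/9920) = -18.96°

-18.96°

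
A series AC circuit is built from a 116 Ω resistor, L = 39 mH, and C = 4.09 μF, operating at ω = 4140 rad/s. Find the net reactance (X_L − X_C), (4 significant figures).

102.4 Ω

X_L = ωL = 161.5 Ω
X_C = 1/(ωC) = 59.06 Ω
X = 161.5 − 59.06 = 102.4 Ω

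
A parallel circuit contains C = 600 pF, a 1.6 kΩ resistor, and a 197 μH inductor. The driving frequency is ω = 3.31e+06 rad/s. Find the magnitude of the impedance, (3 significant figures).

X_L = ωL = 652 Ω
X_C = 1/(ωC) = 504 Ω
Parallel: admittances add. Y = 1/R + 1/(jωL) + jωC
Y = (0.000625 + j0.000452) S
|Y| = 0.000772 S → |Z| = 1/|Y| = 1300 Ω, ∠Z = −∠Y = -35.9°

1300 Ω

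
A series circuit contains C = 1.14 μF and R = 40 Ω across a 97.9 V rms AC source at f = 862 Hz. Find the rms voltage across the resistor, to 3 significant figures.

ω = 2πf = 5416 rad/s
X_C = 1/(ωC) = 162 Ω
Z = 40.0 − j162 Ω
|Z| = √(40.0² + 162²) = 167 Ω
I = V/|Z| = 587 mA
V_R = I·|Z_R| = 0.587 × 40.0 = 23.5 V

23.5 V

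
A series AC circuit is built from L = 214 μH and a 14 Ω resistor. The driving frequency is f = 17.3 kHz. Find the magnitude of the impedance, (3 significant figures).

ω = 2πf = 108700 rad/s
X_L = ωL = 23.3 Ω
Z = 14.0 + j23.3 Ω
|Z| = √(14.0² + 23.3²) = 27.1 Ω

27.1 Ω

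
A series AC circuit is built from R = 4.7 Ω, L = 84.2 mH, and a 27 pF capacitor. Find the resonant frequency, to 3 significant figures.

106 kHz

ω₀ = 1/√(LC) = 1/√(0.0842 × 2.7e-11) = 663200 rad/s
f₀ = ω₀/(2π) = 106 kHz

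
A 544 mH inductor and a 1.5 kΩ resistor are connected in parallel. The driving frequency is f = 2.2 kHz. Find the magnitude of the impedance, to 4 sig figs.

ω = 2πf = 13820 rad/s
X_L = ωL = 7520 Ω
Parallel: admittances add. Y = 1/R + 1/(jωL)
Y = (0.0006667 − j0.0001330) S
|Y| = 0.0006798 S → |Z| = 1/|Y| = 1471 Ω, ∠Z = −∠Y = 11.28°

1471 Ω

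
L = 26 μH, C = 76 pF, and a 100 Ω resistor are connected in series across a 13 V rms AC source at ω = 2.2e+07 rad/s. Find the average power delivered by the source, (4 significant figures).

1.582 W

X_L = ωL = 572.0 Ω
X_C = 1/(ωC) = 598.1 Ω
Net reactance X = X_L − X_C = -26.09 Ω
Z = 100.0 − j26.09 Ω
|Z| = √(100.0² + 26.09²) = 103.3 Ω
∠Z = arctan(-26.09/100.0) = -14.62°
I = V/|Z| = 125.8 mA
P = VI cos φ = 13 × 0.1258 × cos(-14.62°) = 1.582 W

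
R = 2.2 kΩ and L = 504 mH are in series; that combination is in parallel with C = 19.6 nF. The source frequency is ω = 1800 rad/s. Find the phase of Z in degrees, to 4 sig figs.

X_L = ωL = 907.2 Ω
X_C = 1/(ωC) = 28340 Ω
Branch 1 (R+jX_L): Z₁ = 2200 + j907.2 Ω, |Z₁| = 2380 Ω
Branch 2 (−jX_C): Z₂ = −j28340 Ω
Parallel: Z = Z₁Z₂/(Z₁+Z₂), |Z| = 2451 Ω, ∠Z = 17.83°

17.83°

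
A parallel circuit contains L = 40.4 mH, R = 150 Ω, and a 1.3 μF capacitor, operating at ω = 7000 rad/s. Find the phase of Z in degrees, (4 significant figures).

X_L = ωL = 282.8 Ω
X_C = 1/(ωC) = 109.9 Ω
Parallel: admittances add. Y = 1/R + 1/(jωL) + jωC
Y = (0.006667 + j0.005564) S
|Y| = 0.008683 S → |Z| = 1/|Y| = 115.2 Ω, ∠Z = −∠Y = -39.85°

-39.85°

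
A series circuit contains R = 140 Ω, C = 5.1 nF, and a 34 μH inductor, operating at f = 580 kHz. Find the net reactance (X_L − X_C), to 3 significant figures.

70.1 Ω

ω = 2πf = 3.644e+06 rad/s
X_L = ωL = 124 Ω
X_C = 1/(ωC) = 53.8 Ω
X = 124 − 53.8 = 70.1 Ω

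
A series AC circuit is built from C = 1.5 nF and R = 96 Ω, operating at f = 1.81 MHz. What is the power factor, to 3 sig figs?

ω = 2πf = 1.137e+07 rad/s
X_C = 1/(ωC) = 58.6 Ω
Z = 96.0 − j58.6 Ω
|Z| = √(96.0² + 58.6²) = 112 Ω
∠Z = arctan(-58.6/96.0) = -31.4°
cos φ = cos(-31.4°) = 0.853

0.853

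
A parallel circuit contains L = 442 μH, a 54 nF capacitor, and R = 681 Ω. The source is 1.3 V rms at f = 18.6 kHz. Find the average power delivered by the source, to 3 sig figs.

2.48 mW

ω = 2πf = 116900 rad/s
X_L = ωL = 51.7 Ω
X_C = 1/(ωC) = 158 Ω
Parallel: admittances add. Y = 1/R + 1/(jωL) + jωC
Y = (0.00147 − j0.0130) S
|Y| = 0.0131 S → |Z| = 1/|Y| = 76.2 Ω, ∠Z = −∠Y = 83.6°
I = V/|Z| = 17.1 mA
P = VI cos φ = 1.3 × 0.0171 × cos(83.6°) = 2.48 mW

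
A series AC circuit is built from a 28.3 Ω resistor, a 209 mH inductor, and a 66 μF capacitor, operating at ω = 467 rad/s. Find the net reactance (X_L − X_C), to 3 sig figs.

65.2 Ω

X_L = ωL = 97.6 Ω
X_C = 1/(ωC) = 32.4 Ω
X = 97.6 − 32.4 = 65.2 Ω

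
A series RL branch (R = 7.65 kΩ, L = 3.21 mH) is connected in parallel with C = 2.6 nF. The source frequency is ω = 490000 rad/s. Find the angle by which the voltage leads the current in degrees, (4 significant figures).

X_L = ωL = 1573 Ω
X_C = 1/(ωC) = 784.9 Ω
Branch 1 (R+jX_L): Z₁ = 7650 + j1573 Ω, |Z₁| = 7810 Ω
Branch 2 (−jX_C): Z₂ = −j784.9 Ω
Parallel: Z = Z₁Z₂/(Z₁+Z₂), |Z| = 797.1 Ω, ∠Z = -84.26°

-84.26°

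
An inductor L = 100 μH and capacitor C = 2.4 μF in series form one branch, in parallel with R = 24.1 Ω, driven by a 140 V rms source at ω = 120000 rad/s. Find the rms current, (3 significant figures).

X_L = ωL = 12.0 Ω
X_C = 1/(ωC) = 3.47 Ω
Branch 1: Z₁ = R = 24.1 Ω
Branch 2 (series LC): Z₂ = j(X_L − X_C) = j8.53 Ω
Parallel: Z = Z₁Z₂/(Z₁+Z₂), |Z| = 8.04 Ω, ∠Z = 70.5°
I = V/|Z| = 140/8.04 = 17.4 A

17.4 A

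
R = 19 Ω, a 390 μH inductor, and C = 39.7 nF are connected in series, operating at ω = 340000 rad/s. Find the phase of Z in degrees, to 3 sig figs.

72.0°

X_L = ωL = 133 Ω
X_C = 1/(ωC) = 74.1 Ω
Net reactance X = X_L − X_C = 58.5 Ω
Z = 19.0 + j58.5 Ω
|Z| = √(19.0² + 58.5²) = 61.5 Ω
∠Z = arctan(58.5/19.0) = 72.0°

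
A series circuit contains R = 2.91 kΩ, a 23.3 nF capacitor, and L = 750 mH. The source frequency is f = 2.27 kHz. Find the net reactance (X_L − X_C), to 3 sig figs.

ω = 2πf = 14260 rad/s
X_L = ωL = 10700 Ω
X_C = 1/(ωC) = 3010 Ω
X = 10700 − 3010 = 7690 Ω

7690 Ω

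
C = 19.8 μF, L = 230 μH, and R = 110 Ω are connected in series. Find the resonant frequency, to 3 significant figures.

ω₀ = 1/√(LC) = 1/√(0.00023 × 1.98e-05) = 14820 rad/s
f₀ = ω₀/(2π) = 2.36 kHz

2.36 kHz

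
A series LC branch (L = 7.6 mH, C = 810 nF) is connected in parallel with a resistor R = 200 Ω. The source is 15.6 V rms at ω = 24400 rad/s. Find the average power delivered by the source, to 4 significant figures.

X_L = ωL = 185.4 Ω
X_C = 1/(ωC) = 50.60 Ω
Branch 1: Z₁ = R = 200.0 Ω
Branch 2 (series LC): Z₂ = j(X_L − X_C) = j134.8 Ω
Parallel: Z = Z₁Z₂/(Z₁+Z₂), |Z| = 111.8 Ω, ∠Z = 56.01°
I = V/|Z| = 139.5 mA
P = VI cos φ = 15.6 × 0.1395 × cos(56.01°) = 1.217 W

1.217 W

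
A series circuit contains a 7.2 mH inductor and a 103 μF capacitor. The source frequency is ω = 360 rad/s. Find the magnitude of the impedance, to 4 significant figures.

X_L = ωL = 2.592 Ω
X_C = 1/(ωC) = 26.97 Ω
Net reactance X = X_L − X_C = -24.38 Ω
Z = − j24.38 Ω
|Z| = √(0² + 24.38²) = 24.38 Ω

24.38 Ω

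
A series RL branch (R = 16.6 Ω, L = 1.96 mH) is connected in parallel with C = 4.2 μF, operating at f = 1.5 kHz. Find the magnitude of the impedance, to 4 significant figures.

34.98 Ω

ω = 2πf = 9425 rad/s
X_L = ωL = 18.47 Ω
X_C = 1/(ωC) = 25.26 Ω
Branch 1 (R+jX_L): Z₁ = 16.60 + j18.47 Ω, |Z₁| = 24.84 Ω
Branch 2 (−jX_C): Z₂ = −j25.26 Ω
Parallel: Z = Z₁Z₂/(Z₁+Z₂), |Z| = 34.98 Ω, ∠Z = -19.70°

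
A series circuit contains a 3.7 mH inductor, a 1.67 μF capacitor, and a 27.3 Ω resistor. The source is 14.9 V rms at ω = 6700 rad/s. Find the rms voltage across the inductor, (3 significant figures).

X_L = ωL = 24.8 Ω
X_C = 1/(ωC) = 89.4 Ω
Net reactance X = X_L − X_C = -64.6 Ω
Z = 27.3 − j64.6 Ω
|Z| = √(27.3² + 64.6²) = 70.1 Ω
I = V/|Z| = 213 mA
V_L = I·|Z_L| = 0.213 × 24.8 = 5.27 V

5.27 V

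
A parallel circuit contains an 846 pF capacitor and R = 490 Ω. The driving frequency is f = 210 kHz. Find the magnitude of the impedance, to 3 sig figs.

430 Ω

ω = 2πf = 1.319e+06 rad/s
X_C = 1/(ωC) = 896 Ω
Parallel: admittances add. Y = 1/R + jωC
Y = (0.00204 + j0.00112) S
|Y| = 0.00233 S → |Z| = 1/|Y| = 430 Ω, ∠Z = −∠Y = -28.7°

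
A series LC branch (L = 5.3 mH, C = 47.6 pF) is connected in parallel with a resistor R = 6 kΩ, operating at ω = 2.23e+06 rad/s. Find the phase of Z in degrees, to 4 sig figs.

X_L = ωL = 11820 Ω
X_C = 1/(ωC) = 9421 Ω
Branch 1: Z₁ = R = 6000 Ω
Branch 2 (series LC): Z₂ = j(X_L − X_C) = j2398 Ω
Parallel: Z = Z₁Z₂/(Z₁+Z₂), |Z| = 2227 Ω, ∠Z = 68.21°

68.21°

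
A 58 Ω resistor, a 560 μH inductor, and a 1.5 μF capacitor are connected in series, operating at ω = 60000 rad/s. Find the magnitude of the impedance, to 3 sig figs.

X_L = ωL = 33.6 Ω
X_C = 1/(ωC) = 11.1 Ω
Net reactance X = X_L − X_C = 22.5 Ω
Z = 58.0 + j22.5 Ω
|Z| = √(58.0² + 22.5²) = 62.2 Ω

62.2 Ω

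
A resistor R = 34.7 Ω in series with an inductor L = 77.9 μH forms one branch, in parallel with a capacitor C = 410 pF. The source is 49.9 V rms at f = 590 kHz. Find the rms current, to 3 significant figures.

ω = 2πf = 3.707e+06 rad/s
X_L = ωL = 289 Ω
X_C = 1/(ωC) = 658 Ω
Branch 1 (R+jX_L): Z₁ = 34.7 + j289 Ω, |Z₁| = 291 Ω
Branch 2 (−jX_C): Z₂ = −j658 Ω
Parallel: Z = Z₁Z₂/(Z₁+Z₂), |Z| = 516 Ω, ∠Z = 77.8°
I = V/|Z| = 49.9/516 = 96.7 mA

96.7 mA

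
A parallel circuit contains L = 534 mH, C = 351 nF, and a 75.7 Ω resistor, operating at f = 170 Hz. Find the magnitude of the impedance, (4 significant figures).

75.29 Ω

ω = 2πf = 1068 rad/s
X_L = ωL = 570.4 Ω
X_C = 1/(ωC) = 2667 Ω
Parallel: admittances add. Y = 1/R + 1/(jωL) + jωC
Y = (0.01321 − j0.001378) S
|Y| = 0.01328 S → |Z| = 1/|Y| = 75.29 Ω, ∠Z = −∠Y = 5.956°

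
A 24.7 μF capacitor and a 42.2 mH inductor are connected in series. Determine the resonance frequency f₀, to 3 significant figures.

156 Hz

ω₀ = 1/√(LC) = 1/√(0.0422 × 2.47e-05) = 979.5 rad/s
f₀ = ω₀/(2π) = 156 Hz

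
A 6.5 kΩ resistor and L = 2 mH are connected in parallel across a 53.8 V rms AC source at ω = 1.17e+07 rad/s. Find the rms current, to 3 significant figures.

X_L = ωL = 23400 Ω
Parallel: admittances add. Y = 1/R + 1/(jωL)
Y = (0.000154 − j4.27e-05) S
|Y| = 0.000160 S → |Z| = 1/|Y| = 6260 Ω, ∠Z = −∠Y = 15.5°
I = V/|Z| = 53.8/6260 = 8.59 mA

8.59 mA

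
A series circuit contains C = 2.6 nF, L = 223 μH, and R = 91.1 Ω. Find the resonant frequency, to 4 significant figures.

ω₀ = 1/√(LC) = 1/√(0.000223 × 2.6e-09) = 1.313e+06 rad/s
f₀ = ω₀/(2π) = 209.0 kHz

209.0 kHz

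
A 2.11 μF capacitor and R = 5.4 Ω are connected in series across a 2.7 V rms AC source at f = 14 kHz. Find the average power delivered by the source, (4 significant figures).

ω = 2πf = 87960 rad/s
X_C = 1/(ωC) = 5.388 Ω
Z = 5.400 − j5.388 Ω
|Z| = √(5.400² + 5.388²) = 7.628 Ω
∠Z = arctan(-5.388/5.400) = -44.94°
I = V/|Z| = 354.0 mA
P = VI cos φ = 2.7 × 0.3540 × cos(-44.94°) = 676.5 mW

676.5 mW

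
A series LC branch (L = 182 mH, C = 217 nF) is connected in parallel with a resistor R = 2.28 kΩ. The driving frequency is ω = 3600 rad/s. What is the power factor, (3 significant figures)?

0.264

X_L = ωL = 655 Ω
X_C = 1/(ωC) = 1280 Ω
Branch 1: Z₁ = R = 2280 Ω
Branch 2 (series LC): Z₂ = j(X_L − X_C) = −j625 Ω
Parallel: Z = Z₁Z₂/(Z₁+Z₂), |Z| = 603 Ω, ∠Z = -74.7°
cos φ = cos(-74.7°) = 0.264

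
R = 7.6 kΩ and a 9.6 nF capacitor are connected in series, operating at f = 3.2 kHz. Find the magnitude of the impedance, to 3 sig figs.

9200 Ω

ω = 2πf = 20110 rad/s
X_C = 1/(ωC) = 5180 Ω
Z = 7600 − j5180 Ω
|Z| = √(7600² + 5180²) = 9200 Ω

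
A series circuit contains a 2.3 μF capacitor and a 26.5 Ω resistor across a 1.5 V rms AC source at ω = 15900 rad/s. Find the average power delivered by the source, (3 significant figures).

X_C = 1/(ωC) = 27.3 Ω
Z = 26.5 − j27.3 Ω
|Z| = √(26.5² + 27.3²) = 38.1 Ω
∠Z = arctan(-27.3/26.5) = -45.9°
I = V/|Z| = 39.4 mA
P = VI cos φ = 1.5 × 0.0394 × cos(-45.9°) = 41.1 mW

41.1 mW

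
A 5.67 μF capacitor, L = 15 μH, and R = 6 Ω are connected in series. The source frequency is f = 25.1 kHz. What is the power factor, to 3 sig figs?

ω = 2πf = 157700 rad/s
X_L = ωL = 2.37 Ω
X_C = 1/(ωC) = 1.12 Ω
Net reactance X = X_L − X_C = 1.25 Ω
Z = 6.00 + j1.25 Ω
|Z| = √(6.00² + 1.25²) = 6.13 Ω
∠Z = arctan(1.25/6.00) = 11.7°
cos φ = cos(11.7°) = 0.979

0.979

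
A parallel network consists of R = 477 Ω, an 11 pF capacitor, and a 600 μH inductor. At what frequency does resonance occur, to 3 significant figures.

1.96 MHz

ω₀ = 1/√(LC) = 1/√(0.0006 × 1.1e-11) = 1.231e+07 rad/s
f₀ = ω₀/(2π) = 1.96 MHz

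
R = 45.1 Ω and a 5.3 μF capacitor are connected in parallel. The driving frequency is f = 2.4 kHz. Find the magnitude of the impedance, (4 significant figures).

12.06 Ω

ω = 2πf = 15080 rad/s
X_C = 1/(ωC) = 12.51 Ω
Parallel: admittances add. Y = 1/R + jωC
Y = (0.02217 + j0.07992) S
|Y| = 0.08294 S → |Z| = 1/|Y| = 12.06 Ω, ∠Z = −∠Y = -74.49°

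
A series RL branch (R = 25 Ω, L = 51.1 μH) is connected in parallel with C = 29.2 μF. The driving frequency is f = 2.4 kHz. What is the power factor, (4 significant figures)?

ω = 2πf = 15080 rad/s
X_L = ωL = 0.7706 Ω
X_C = 1/(ωC) = 2.271 Ω
Branch 1 (R+jX_L): Z₁ = 25.00 + j0.7706 Ω, |Z₁| = 25.01 Ω
Branch 2 (−jX_C): Z₂ = −j2.271 Ω
Parallel: Z = Z₁Z₂/(Z₁+Z₂), |Z| = 2.268 Ω, ∠Z = -84.80°
cos φ = cos(-84.80°) = 0.09064

0.09064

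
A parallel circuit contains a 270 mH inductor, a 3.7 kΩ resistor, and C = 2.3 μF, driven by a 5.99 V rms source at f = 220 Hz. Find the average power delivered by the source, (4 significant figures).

9.697 mW

ω = 2πf = 1382 rad/s
X_L = ωL = 373.2 Ω
X_C = 1/(ωC) = 314.5 Ω
Parallel: admittances add. Y = 1/R + 1/(jωL) + jωC
Y = (0.0002703 + j0.0004999) S
|Y| = 0.0005683 S → |Z| = 1/|Y| = 1760 Ω, ∠Z = −∠Y = -61.60°
I = V/|Z| = 3.404 mA
P = VI cos φ = 5.99 × 0.003404 × cos(-61.60°) = 9.697 mW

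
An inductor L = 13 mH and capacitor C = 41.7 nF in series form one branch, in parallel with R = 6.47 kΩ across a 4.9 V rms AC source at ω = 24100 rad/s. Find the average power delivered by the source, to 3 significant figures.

X_L = ωL = 313 Ω
X_C = 1/(ωC) = 995 Ω
Branch 1: Z₁ = R = 6470 Ω
Branch 2 (series LC): Z₂ = j(X_L − X_C) = −j682 Ω
Parallel: Z = Z₁Z₂/(Z₁+Z₂), |Z| = 678 Ω, ∠Z = -84.0°
I = V/|Z| = 7.23 mA
P = VI cos φ = 4.9 × 0.00723 × cos(-84.0°) = 3.71 mW

3.71 mW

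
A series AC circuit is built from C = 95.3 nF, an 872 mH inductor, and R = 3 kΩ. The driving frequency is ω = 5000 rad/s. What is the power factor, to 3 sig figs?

0.799

X_L = ωL = 4360 Ω
X_C = 1/(ωC) = 2100 Ω
Net reactance X = X_L − X_C = 2260 Ω
Z = 3000 + j2260 Ω
|Z| = √(3000² + 2260²) = 3760 Ω
∠Z = arctan(2260/3000) = 37.0°
cos φ = cos(37.0°) = 0.799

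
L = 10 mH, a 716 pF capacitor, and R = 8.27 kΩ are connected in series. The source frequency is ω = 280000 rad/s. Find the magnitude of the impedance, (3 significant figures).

X_L = ωL = 2800 Ω
X_C = 1/(ωC) = 4990 Ω
Net reactance X = X_L − X_C = -2190 Ω
Z = 8270 − j2190 Ω
|Z| = √(8270² + 2190²) = 8550 Ω

8550 Ω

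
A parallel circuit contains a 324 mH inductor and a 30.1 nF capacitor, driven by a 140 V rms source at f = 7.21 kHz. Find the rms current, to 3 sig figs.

181 mA

ω = 2πf = 45300 rad/s
X_L = ωL = 14700 Ω
X_C = 1/(ωC) = 733 Ω
Parallel: admittances add. Y = 1/(jωL) + jωC
Y = (0 + j0.00130) S
|Y| = 0.00130 S → |Z| = 1/|Y| = 772 Ω, ∠Z = −∠Y = -90.0°
I = V/|Z| = 140/772 = 181 mA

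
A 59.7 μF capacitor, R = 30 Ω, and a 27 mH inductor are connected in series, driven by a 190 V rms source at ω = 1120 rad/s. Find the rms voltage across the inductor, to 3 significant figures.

171 V

X_L = ωL = 30.2 Ω
X_C = 1/(ωC) = 15.0 Ω
Net reactance X = X_L − X_C = 15.3 Ω
Z = 30.0 + j15.3 Ω
|Z| = √(30.0² + 15.3²) = 33.7 Ω
I = V/|Z| = 5.64 A
V_L = I·|Z_L| = 5.64 × 30.2 = 171 V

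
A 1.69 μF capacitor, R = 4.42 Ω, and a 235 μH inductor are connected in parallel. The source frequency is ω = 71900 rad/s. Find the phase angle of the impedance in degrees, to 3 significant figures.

X_L = ωL = 16.9 Ω
X_C = 1/(ωC) = 8.23 Ω
Parallel: admittances add. Y = 1/R + 1/(jωL) + jωC
Y = (0.226 + j0.0623) S
|Y| = 0.235 S → |Z| = 1/|Y| = 4.26 Ω, ∠Z = −∠Y = -15.4°

-15.4°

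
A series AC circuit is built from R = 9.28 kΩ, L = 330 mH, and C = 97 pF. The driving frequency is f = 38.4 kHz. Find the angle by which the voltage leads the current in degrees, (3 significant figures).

ω = 2πf = 241300 rad/s
X_L = ωL = 79600 Ω
X_C = 1/(ωC) = 42700 Ω
Net reactance X = X_L − X_C = 36900 Ω
Z = 9280 + j36900 Ω
|Z| = √(9280² + 36900²) = 38000 Ω
∠Z = arctan(36900/9280) = 75.9°

75.9°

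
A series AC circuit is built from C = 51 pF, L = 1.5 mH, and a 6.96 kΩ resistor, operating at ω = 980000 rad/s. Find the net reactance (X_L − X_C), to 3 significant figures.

X_L = ωL = 1470 Ω
X_C = 1/(ωC) = 20000 Ω
X = 1470 − 20000 = -18500 Ω

-18500 Ω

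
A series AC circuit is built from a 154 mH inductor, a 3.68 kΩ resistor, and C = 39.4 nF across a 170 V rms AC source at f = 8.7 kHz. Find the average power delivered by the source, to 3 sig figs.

1.38 W

ω = 2πf = 54660 rad/s
X_L = ωL = 8420 Ω
X_C = 1/(ωC) = 464 Ω
Net reactance X = X_L − X_C = 7950 Ω
Z = 3680 + j7950 Ω
|Z| = √(3680² + 7950²) = 8760 Ω
∠Z = arctan(7950/3680) = 65.2°
I = V/|Z| = 19.4 mA
P = VI cos φ = 170 × 0.0194 × cos(65.2°) = 1.38 W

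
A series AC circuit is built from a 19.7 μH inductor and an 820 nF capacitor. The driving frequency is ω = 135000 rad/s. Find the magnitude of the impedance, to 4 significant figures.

6.374 Ω

X_L = ωL = 2.659 Ω
X_C = 1/(ωC) = 9.033 Ω
Net reactance X = X_L − X_C = -6.374 Ω
Z = − j6.374 Ω
|Z| = √(0² + 6.374²) = 6.374 Ω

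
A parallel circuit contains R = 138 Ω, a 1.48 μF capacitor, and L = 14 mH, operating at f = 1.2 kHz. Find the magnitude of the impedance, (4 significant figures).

ω = 2πf = 7540 rad/s
X_L = ωL = 105.6 Ω
X_C = 1/(ωC) = 89.61 Ω
Parallel: admittances add. Y = 1/R + 1/(jωL) + jωC
Y = (0.007246 + j0.001685) S
|Y| = 0.007440 S → |Z| = 1/|Y| = 134.4 Ω, ∠Z = −∠Y = -13.09°

134.4 Ω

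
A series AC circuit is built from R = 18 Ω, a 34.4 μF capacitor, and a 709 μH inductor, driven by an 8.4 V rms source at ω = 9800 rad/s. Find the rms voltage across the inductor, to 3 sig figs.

X_L = ωL = 6.95 Ω
X_C = 1/(ωC) = 2.97 Ω
Net reactance X = X_L − X_C = 3.98 Ω
Z = 18.0 + j3.98 Ω
|Z| = √(18.0² + 3.98²) = 18.4 Ω
I = V/|Z| = 456 mA
V_L = I·|Z_L| = 0.456 × 6.95 = 3.17 V

3.17 V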